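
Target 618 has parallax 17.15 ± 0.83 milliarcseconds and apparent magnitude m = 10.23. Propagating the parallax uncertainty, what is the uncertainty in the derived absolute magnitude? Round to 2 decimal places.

σ_M = 0.11 mag

M = m − 5 log₁₀ d + 5 = m + 5 log₁₀ p + 5, so ∂M/∂p = 5/(p ln 10).
σ_M = (5/ln 10) · (σ_p/p) = 2.1715 × 0.83/17.15 = 2.1715 × 0.048397 = 0.10509.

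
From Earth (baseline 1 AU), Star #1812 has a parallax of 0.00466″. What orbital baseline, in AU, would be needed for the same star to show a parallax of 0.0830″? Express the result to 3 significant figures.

Parallax scales linearly with baseline: p ∝ B, so B = p_target / p_Earth × 1 AU.
B = 0.0830 / 0.00466 = 17.811 AU.

17.8 AU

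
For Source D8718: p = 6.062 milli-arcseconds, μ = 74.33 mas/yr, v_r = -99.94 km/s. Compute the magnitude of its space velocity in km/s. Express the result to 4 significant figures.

d = 1/p = 1/0.006062″ = 164.96 pc.
μ = 74.33 mas/yr = 0.07433 ″/yr.
v_t = 4.740 μ d = 4.740 × 0.07433 × 164.96 = 58.119 km/s.
v = √(v_r² + v_t²) = √((-99.94)² + 58.119²) = √13365.8 = 115.61 km/s.

115.6 km/s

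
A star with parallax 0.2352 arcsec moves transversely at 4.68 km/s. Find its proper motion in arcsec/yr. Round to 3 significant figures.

0.232 arcsec/yr

d = 1/p = 1/0.2352″ = 4.2517 pc.
μ = v_t / (4.74 d) = 4.68 / (4.74 × 4.2517) = 4.68 / 20.153 = 0.23222 ″/yr.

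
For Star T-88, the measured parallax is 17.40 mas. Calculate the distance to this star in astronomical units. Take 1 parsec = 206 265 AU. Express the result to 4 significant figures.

1.185 × 10^7 AU

p = 17.40 mas = 0.01740 arcsec.
d = 1/p = 1/0.01740 = 57.471 pc.
In AU: 57.471 × 206265 = 1.1854 × 10^7 AU.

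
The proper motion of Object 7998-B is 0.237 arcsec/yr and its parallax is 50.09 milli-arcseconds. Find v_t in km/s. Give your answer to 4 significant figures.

22.43 km/s

d = 1/p = 1/0.05009″ = 19.964 pc.
v_t = 4.74 × μ × d = 4.74 × 0.237 × 19.964 = 22.427 km/s.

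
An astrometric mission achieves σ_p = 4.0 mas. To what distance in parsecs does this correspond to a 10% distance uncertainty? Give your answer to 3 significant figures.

25.0 pc

σ_d/d = σ_p/p, so the condition is σ_p/p ≤ 0.10, i.e. p ≥ σ_p/0.10.
p_min = 4.0/0.10 = 40 mas = 0.04 arcsec.
d_max = 1/p_min = 1/0.04 = 25 pc.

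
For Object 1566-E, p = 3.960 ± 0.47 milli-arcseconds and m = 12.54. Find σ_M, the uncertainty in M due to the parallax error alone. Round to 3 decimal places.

M = m − 5 log₁₀ d + 5 = m + 5 log₁₀ p + 5, so ∂M/∂p = 5/(p ln 10).
σ_M = (5/ln 10) · (σ_p/p) = 2.1715 × 0.47/3.960 = 2.1715 × 0.11869 = 0.25774.

σ_M = 0.258 mag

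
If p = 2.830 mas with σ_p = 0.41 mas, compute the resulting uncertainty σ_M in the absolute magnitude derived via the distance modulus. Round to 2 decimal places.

σ_M = 0.31 mag

M = m − 5 log₁₀ d + 5 = m + 5 log₁₀ p + 5, so ∂M/∂p = 5/(p ln 10).
σ_M = (5/ln 10) · (σ_p/p) = 2.1715 × 0.41/2.830 = 2.1715 × 0.14488 = 0.31461.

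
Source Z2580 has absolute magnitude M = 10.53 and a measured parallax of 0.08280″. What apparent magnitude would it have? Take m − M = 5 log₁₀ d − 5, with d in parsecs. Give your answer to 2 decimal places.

m = 10.94

d = 1/p = 1/0.08280″ = 12.077 pc.
m − M = 5 log₁₀ d − 5 = 5 log₁₀(12.077) − 5 = 5.4098 − 5 = 0.4098.
m = M + (m − M) = 10.53 + 0.4098 = 10.94.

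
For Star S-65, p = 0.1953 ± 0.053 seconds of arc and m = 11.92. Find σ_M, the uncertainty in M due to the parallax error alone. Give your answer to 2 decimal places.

M = m − 5 log₁₀ d + 5 = m + 5 log₁₀ p + 5, so ∂M/∂p = 5/(p ln 10).
σ_M = (5/ln 10) · (σ_p/p) = 2.1715 × 0.053/0.1953 = 2.1715 × 0.27138 = 0.5893.

σ_M = 0.59 mag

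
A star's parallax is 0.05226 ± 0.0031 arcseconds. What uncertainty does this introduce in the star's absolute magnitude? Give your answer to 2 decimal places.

σ_M = 0.13 mag

M = m − 5 log₁₀ d + 5 = m + 5 log₁₀ p + 5, so ∂M/∂p = 5/(p ln 10).
σ_M = (5/ln 10) · (σ_p/p) = 2.1715 × 0.0031/0.05226 = 2.1715 × 0.059319 = 0.12881.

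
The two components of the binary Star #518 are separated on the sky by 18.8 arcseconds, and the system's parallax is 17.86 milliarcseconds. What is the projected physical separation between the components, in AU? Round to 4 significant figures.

d = 1/p = 1/0.01786″ = 55.991 pc.
At distance d (pc), an angle of θ arcsec spans θ·d AU: s = 18.8 × 55.991 = 1052.6 AU.

1053 AU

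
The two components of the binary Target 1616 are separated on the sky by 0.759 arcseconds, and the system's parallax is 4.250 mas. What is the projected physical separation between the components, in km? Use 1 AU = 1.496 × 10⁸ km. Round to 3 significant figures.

2.67 × 10^10 km

d = 1/p = 1/0.004250″ = 235.29 pc.
At distance d (pc), an angle of θ arcsec spans θ·d AU: s = 0.759 × 235.29 = 178.59 AU.
= 178.59 × 1.496 × 10⁸ km = 2.6717 × 10^10 km.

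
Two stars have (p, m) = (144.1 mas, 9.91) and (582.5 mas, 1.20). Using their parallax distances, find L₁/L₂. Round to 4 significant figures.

d₁ = 1/p₁ = 1/0.1441″ = 6.9396 pc; d₂ = 1/p₂ = 1/0.5825″ = 1.7167 pc.
M₁ = m₁ − 5 log₁₀ d₁ + 5 = 9.91 − 4.2067 + 5 = 10.7033.
M₂ = 1.20 − 1.1735 + 5 = 5.0265.
L₁/L₂ = 10^(0.4(M₂ − M₁)) = 10^(0.4 × (-5.6768)) = 10^(-2.27072) = 0.0053614.

L₁/L₂ = 0.005361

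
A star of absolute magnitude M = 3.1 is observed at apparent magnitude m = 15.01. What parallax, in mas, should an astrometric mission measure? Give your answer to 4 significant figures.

m − M = 15.01 − 3.1 = 11.91.
d = 10^((m−M)/5 + 1) = 10^3.382 = 2409.9 pc.
p = 1/d = 1/2409.9 = 0.00041495 arcsec = 0.41495 mas.

0.4150 mas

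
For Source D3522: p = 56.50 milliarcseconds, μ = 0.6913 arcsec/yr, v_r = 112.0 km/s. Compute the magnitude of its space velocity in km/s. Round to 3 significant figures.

126 km/s

d = 1/p = 1/0.05650″ = 17.699 pc.
v_t = 4.740 μ d = 4.740 × 0.6913 × 17.699 = 57.995 km/s.
v = √(v_r² + v_t²) = √(112.0² + 57.995²) = √15907.4 = 126.12 km/s.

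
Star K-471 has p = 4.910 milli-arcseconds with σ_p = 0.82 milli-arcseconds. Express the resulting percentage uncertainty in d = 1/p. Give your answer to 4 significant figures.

16.70%

For d = 1/p, |σ_d/d| = |σ_p/p|.
σ_p/p = 0.82 / 4.910 = 0.16701 = 16.701%.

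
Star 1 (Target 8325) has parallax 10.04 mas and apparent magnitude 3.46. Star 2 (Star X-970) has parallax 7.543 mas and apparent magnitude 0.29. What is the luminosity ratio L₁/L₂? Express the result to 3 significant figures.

d₁ = 1/p₁ = 1/0.01004″ = 99.602 pc; d₂ = 1/p₂ = 1/0.007543″ = 132.57 pc.
M₁ = m₁ − 5 log₁₀ d₁ + 5 = 3.46 − 9.9913 + 5 = -1.5313.
M₂ = 0.29 − 10.6122 + 5 = -5.3222.
L₁/L₂ = 10^(0.4(M₂ − M₁)) = 10^(0.4 × (-3.7909)) = 10^(-1.51636) = 0.030454.

L₁/L₂ = 0.0305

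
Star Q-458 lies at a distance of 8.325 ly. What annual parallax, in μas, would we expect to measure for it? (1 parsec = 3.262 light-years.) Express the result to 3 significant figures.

392000 μas

d = 8.325 ly ÷ 3.262 = 2.5521 pc.
p = 1/d = 1/2.5521 = 0.39183 arcsec.
= 0.39183 × 10⁶ = 3.9183 × 10^5 μas.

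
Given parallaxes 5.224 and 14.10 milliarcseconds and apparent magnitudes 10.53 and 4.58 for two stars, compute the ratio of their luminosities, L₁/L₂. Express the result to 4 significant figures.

L₁/L₂ = 0.03037

d₁ = 1/p₁ = 1/0.005224″ = 191.42 pc; d₂ = 1/p₂ = 1/0.01410″ = 70.922 pc.
M₁ = m₁ − 5 log₁₀ d₁ + 5 = 10.53 − 11.4099 + 5 = 4.1201.
M₂ = 4.58 − 9.2539 + 5 = 0.3261.
L₁/L₂ = 10^(0.4(M₂ − M₁)) = 10^(0.4 × (-3.7940)) = 10^(-1.51760) = 0.030367.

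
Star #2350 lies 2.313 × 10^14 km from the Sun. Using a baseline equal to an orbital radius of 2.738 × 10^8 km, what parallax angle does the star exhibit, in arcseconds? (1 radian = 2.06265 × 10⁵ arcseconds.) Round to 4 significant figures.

θ ≈ B/d = (2.738 × 10^8) / (2.313 × 10^14) = 1.1837 × 10^-6 rad.
In arcseconds: 1.1837 × 10^-6 × 206265 = 0.24416″.

0.2442 arcsec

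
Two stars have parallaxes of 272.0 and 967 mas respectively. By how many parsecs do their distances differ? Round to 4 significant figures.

d_A = 1/0.2720″ = 3.6765 pc; d_B = 1/0.9670″ = 1.0341 pc.
|d_B − d_A| = |1.0341 − 3.6765| = 2.6424 pc.

2.642 pc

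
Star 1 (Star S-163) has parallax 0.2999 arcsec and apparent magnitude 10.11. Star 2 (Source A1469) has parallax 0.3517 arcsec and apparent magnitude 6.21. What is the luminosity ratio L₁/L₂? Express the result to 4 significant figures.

d₁ = 1/p₁ = 1/0.2999″ = 3.3344 pc; d₂ = 1/p₂ = 1/0.3517″ = 2.8433 pc.
M₁ = m₁ − 5 log₁₀ d₁ + 5 = 10.11 − 2.6151 + 5 = 12.4949.
M₂ = 6.21 − 2.2691 + 5 = 8.9409.
L₁/L₂ = 10^(0.4(M₂ − M₁)) = 10^(0.4 × (-3.5540)) = 10^(-1.42160) = 0.037879.

L₁/L₂ = 0.03788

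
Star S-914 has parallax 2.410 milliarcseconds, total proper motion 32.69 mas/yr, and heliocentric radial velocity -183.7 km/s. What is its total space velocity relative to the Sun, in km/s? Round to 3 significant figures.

195 km/s

d = 1/p = 1/0.002410″ = 414.94 pc.
μ = 32.69 mas/yr = 0.03269 ″/yr.
v_t = 4.740 μ d = 4.740 × 0.03269 × 414.94 = 64.295 km/s.
v = √(v_r² + v_t²) = √((-183.7)² + 64.295²) = √37879.5 = 194.63 km/s.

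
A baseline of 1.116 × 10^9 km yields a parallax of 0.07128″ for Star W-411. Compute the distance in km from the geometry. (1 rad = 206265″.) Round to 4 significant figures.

3.229 × 10^15 km

θ = 0.07128″ = 0.07128/206265 = 3.4557 × 10^-7 rad.
d = B/θ = (1.116 × 10^9) / (3.4557 × 10^-7) = 3.2294 × 10^15 km.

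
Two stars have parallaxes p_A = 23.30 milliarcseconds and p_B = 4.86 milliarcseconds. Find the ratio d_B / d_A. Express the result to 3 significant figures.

Since d = 1/p, d_B/d_A = p_A/p_B.
= 23.30 / 4.86 = 4.7942.

4.79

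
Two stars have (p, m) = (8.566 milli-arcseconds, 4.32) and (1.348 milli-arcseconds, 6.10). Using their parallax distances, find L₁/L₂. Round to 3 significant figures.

d₁ = 1/p₁ = 1/0.008566″ = 116.74 pc; d₂ = 1/p₂ = 1/0.001348″ = 741.84 pc.
M₁ = m₁ − 5 log₁₀ d₁ + 5 = 4.32 − 10.3361 + 5 = -1.0161.
M₂ = 6.10 − 14.3516 + 5 = -3.2516.
L₁/L₂ = 10^(0.4(M₂ − M₁)) = 10^(0.4 × (-2.2355)) = 10^(-0.89420) = 0.12759.

L₁/L₂ = 0.128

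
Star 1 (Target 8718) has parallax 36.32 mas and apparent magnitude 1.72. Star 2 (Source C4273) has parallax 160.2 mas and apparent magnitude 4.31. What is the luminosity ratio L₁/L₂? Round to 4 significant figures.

L₁/L₂ = 211.4

d₁ = 1/p₁ = 1/0.03632″ = 27.533 pc; d₂ = 1/p₂ = 1/0.1602″ = 6.2422 pc.
M₁ = m₁ − 5 log₁₀ d₁ + 5 = 1.72 − 7.1993 + 5 = -0.4793.
M₂ = 4.31 − 3.9767 + 5 = 5.3333.
L₁/L₂ = 10^(0.4(M₂ − M₁)) = 10^(0.4 × 5.8126) = 10^2.32504 = 211.37.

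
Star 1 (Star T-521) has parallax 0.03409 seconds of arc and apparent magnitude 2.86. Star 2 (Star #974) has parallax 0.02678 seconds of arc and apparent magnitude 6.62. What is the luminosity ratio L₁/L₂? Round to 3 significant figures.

d₁ = 1/p₁ = 1/0.03409″ = 29.334 pc; d₂ = 1/p₂ = 1/0.02678″ = 37.341 pc.
M₁ = m₁ − 5 log₁₀ d₁ + 5 = 2.86 − 7.3369 + 5 = 0.5231.
M₂ = 6.62 − 7.8609 + 5 = 3.7591.
L₁/L₂ = 10^(0.4(M₂ − M₁)) = 10^(0.4 × 3.2360) = 10^1.29440 = 19.697.

L₁/L₂ = 19.7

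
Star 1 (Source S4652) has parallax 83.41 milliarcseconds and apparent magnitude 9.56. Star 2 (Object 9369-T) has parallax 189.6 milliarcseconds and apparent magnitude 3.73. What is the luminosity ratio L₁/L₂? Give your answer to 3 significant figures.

L₁/L₂ = 0.0241

d₁ = 1/p₁ = 1/0.08341″ = 11.989 pc; d₂ = 1/p₂ = 1/0.1896″ = 5.2743 pc.
M₁ = m₁ − 5 log₁₀ d₁ + 5 = 9.56 − 5.3939 + 5 = 9.1661.
M₂ = 3.73 − 3.6108 + 5 = 5.1192.
L₁/L₂ = 10^(0.4(M₂ − M₁)) = 10^(0.4 × (-4.0469)) = 10^(-1.61876) = 0.024057.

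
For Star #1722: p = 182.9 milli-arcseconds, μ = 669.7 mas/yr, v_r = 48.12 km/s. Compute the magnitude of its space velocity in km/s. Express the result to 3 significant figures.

d = 1/p = 1/0.1829″ = 5.4675 pc.
μ = 669.7 mas/yr = 0.6697 ″/yr.
v_t = 4.740 μ d = 4.740 × 0.6697 × 5.4675 = 17.356 km/s.
v = √(v_r² + v_t²) = √(48.12² + 17.356²) = √2616.77 = 51.154 km/s.

51.2 km/s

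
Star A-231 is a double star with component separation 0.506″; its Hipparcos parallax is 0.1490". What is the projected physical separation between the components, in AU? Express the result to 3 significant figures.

d = 1/p = 1/0.1490″ = 6.7114 pc.
At distance d (pc), an angle of θ arcsec spans θ·d AU: s = 0.506 × 6.7114 = 3.396 AU.

3.40 AU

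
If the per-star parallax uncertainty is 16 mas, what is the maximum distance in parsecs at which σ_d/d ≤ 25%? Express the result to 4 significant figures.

σ_d/d = σ_p/p, so the condition is σ_p/p ≤ 0.25, i.e. p ≥ σ_p/0.25.
p_min = 16/0.25 = 64 mas = 0.064 arcsec.
d_max = 1/p_min = 1/0.064 = 15.625 pc.

15.63 pc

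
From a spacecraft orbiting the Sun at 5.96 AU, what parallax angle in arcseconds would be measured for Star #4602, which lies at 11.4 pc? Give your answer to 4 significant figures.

0.5228 arcsec

p (arcsec) = B (AU) / d (pc).
p = 5.96 / 11.4 = 0.52281 arcsec.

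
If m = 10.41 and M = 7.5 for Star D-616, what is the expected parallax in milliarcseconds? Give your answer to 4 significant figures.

26.18 mas

m − M = 10.41 − 7.5 = 2.91.
d = 10^((m−M)/5 + 1) = 10^1.582 = 38.194 pc.
p = 1/d = 1/38.194 = 0.026182 arcsec = 26.182 mas.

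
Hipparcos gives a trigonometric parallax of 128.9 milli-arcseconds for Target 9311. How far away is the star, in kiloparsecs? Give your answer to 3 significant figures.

p = 128.9 milli-arcseconds = 0.1289 arcsec.
d = 1/p = 1/0.1289 = 7.758 pc.
= 0.007758 kpc.

0.00776 kpc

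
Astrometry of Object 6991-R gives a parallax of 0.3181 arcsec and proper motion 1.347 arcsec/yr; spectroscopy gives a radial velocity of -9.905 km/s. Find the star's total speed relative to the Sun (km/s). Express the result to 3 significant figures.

22.4 km/s

d = 1/p = 1/0.3181″ = 3.1437 pc.
v_t = 4.740 μ d = 4.740 × 1.347 × 3.1437 = 20.072 km/s.
v = √(v_r² + v_t²) = √((-9.905)² + 20.072²) = √500.994 = 22.383 km/s.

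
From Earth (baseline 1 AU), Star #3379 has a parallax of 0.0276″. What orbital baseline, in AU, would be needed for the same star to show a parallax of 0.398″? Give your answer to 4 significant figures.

Parallax scales linearly with baseline: p ∝ B, so B = p_target / p_Earth × 1 AU.
B = 0.398 / 0.0276 = 14.42 AU.

14.42 AU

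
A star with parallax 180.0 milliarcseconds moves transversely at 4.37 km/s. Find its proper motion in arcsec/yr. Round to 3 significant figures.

0.166 arcsec/yr

d = 1/p = 1/0.1800″ = 5.5556 pc.
μ = v_t / (4.74 d) = 4.37 / (4.74 × 5.5556) = 4.37 / 26.334 = 0.16595 ″/yr.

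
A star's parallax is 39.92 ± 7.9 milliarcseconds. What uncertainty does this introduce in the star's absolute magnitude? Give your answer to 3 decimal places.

M = m − 5 log₁₀ d + 5 = m + 5 log₁₀ p + 5, so ∂M/∂p = 5/(p ln 10).
σ_M = (5/ln 10) · (σ_p/p) = 2.1715 × 7.9/39.92 = 2.1715 × 0.1979 = 0.42974.

σ_M = 0.430 mag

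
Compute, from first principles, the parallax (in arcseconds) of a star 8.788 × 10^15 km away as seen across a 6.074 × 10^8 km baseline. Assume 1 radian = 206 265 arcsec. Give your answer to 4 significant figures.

θ ≈ B/d = (6.074 × 10^8) / (8.788 × 10^15) = 6.9117 × 10^-8 rad.
In arcseconds: 6.9117 × 10^-8 × 206265 = 0.014256″.

0.01426 arcsec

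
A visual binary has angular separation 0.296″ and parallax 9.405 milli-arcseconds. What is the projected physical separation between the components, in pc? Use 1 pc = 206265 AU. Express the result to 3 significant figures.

0.000153 pc

d = 1/p = 1/0.009405″ = 106.33 pc.
At distance d (pc), an angle of θ arcsec spans θ·d AU: s = 0.296 × 106.33 = 31.474 AU.
= 31.474 / 206265 = 0.00015259 pc.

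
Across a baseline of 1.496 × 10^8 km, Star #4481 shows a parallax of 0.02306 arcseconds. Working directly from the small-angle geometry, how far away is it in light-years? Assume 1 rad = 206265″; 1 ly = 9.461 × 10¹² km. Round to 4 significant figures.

θ = 0.02306″ = 0.02306/206265 = 1.1180 × 10^-7 rad.
d = B/θ = (1.496 × 10^8) / (1.1180 × 10^-7) = 1.3381 × 10^15 km = (1.3381 × 10^15) / (9.461 × 10^12) ly = 141.43 ly.

141.4 ly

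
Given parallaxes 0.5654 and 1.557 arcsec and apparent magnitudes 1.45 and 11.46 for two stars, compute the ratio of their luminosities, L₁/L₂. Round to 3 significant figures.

L₁/L₂ = 76500

d₁ = 1/p₁ = 1/0.5654″ = 1.7687 pc; d₂ = 1/p₂ = 1/1.557″ = 0.64226 pc.
M₁ = m₁ − 5 log₁₀ d₁ + 5 = 1.45 − 1.2383 + 5 = 5.2117.
M₂ = 11.46 − (-0.9614) + 5 = 17.4214.
L₁/L₂ = 10^(0.4(M₂ − M₁)) = 10^(0.4 × 12.2097) = 10^4.88388 = 76539.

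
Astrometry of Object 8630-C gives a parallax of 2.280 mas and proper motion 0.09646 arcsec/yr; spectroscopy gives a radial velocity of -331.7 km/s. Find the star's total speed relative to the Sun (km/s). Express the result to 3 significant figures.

388 km/s

d = 1/p = 1/0.002280″ = 438.6 pc.
v_t = 4.740 μ d = 4.740 × 0.09646 × 438.6 = 200.54 km/s.
v = √(v_r² + v_t²) = √((-331.7)² + 200.54²) = √150241 = 387.61 km/s.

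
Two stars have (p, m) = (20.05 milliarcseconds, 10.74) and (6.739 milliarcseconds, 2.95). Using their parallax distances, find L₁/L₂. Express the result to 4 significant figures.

L₁/L₂ = 8.649 × 10^-5

d₁ = 1/p₁ = 1/0.02005″ = 49.875 pc; d₂ = 1/p₂ = 1/0.006739″ = 148.39 pc.
M₁ = m₁ − 5 log₁₀ d₁ + 5 = 10.74 − 8.4894 + 5 = 7.2506.
M₂ = 2.95 − 10.8570 + 5 = -2.9070.
L₁/L₂ = 10^(0.4(M₂ − M₁)) = 10^(0.4 × (-10.1576)) = 10^(-4.06304) = 0.000086489.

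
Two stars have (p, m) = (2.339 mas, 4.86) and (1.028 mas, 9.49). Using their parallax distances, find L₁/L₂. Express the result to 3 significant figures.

L₁/L₂ = 13.7

d₁ = 1/p₁ = 1/0.002339″ = 427.53 pc; d₂ = 1/p₂ = 1/0.001028″ = 972.76 pc.
M₁ = m₁ − 5 log₁₀ d₁ + 5 = 4.86 − 13.1548 + 5 = -3.2948.
M₂ = 9.49 − 14.9400 + 5 = -0.4500.
L₁/L₂ = 10^(0.4(M₂ − M₁)) = 10^(0.4 × 2.8448) = 10^1.13792 = 13.738.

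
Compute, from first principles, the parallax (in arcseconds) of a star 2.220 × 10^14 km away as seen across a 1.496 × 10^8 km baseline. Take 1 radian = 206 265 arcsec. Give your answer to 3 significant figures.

0.139 arcsec

θ ≈ B/d = (1.496 × 10^8) / (2.220 × 10^14) = 6.7387 × 10^-7 rad.
In arcseconds: 6.7387 × 10^-7 × 206265 = 0.139″.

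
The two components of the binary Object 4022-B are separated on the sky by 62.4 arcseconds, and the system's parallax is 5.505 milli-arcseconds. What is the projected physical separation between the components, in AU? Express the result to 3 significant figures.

d = 1/p = 1/0.005505″ = 181.65 pc.
At distance d (pc), an angle of θ arcsec spans θ·d AU: s = 62.4 × 181.65 = 11335 AU.

11300 AU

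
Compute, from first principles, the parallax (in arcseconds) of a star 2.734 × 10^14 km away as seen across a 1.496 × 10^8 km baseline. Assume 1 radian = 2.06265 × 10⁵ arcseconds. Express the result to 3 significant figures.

θ ≈ B/d = (1.496 × 10^8) / (2.734 × 10^14) = 5.4718 × 10^-7 rad.
In arcseconds: 5.4718 × 10^-7 × 206265 = 0.11286″.

0.113 arcsec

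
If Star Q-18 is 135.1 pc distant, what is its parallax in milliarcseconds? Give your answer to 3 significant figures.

p = 1/d = 1/135.1 = 0.0074019 arcsec.
= 0.0074019 × 1000 = 7.4019 mas.

7.40 mas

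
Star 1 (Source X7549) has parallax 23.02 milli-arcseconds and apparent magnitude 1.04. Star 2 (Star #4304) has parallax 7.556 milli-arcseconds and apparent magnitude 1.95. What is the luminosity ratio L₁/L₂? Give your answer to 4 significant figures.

L₁/L₂ = 0.2491

d₁ = 1/p₁ = 1/0.02302″ = 43.44 pc; d₂ = 1/p₂ = 1/0.007556″ = 132.35 pc.
M₁ = m₁ − 5 log₁₀ d₁ + 5 = 1.04 − 8.1894 + 5 = -2.1494.
M₂ = 1.95 − 10.6086 + 5 = -3.6586.
L₁/L₂ = 10^(0.4(M₂ − M₁)) = 10^(0.4 × (-1.5092)) = 10^(-0.60368) = 0.24907.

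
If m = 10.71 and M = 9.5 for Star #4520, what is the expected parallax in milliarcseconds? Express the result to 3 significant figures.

57.3 mas

m − M = 10.71 − 9.5 = 1.21.
d = 10^((m−M)/5 + 1) = 10^1.242 = 17.458 pc.
p = 1/d = 1/17.458 = 0.05728 arcsec = 57.28 mas.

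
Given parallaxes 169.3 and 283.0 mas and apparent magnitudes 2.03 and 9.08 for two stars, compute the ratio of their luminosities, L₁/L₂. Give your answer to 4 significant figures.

L₁/L₂ = 1846

d₁ = 1/p₁ = 1/0.1693″ = 5.9067 pc; d₂ = 1/p₂ = 1/0.2830″ = 3.5336 pc.
M₁ = m₁ − 5 log₁₀ d₁ + 5 = 2.03 − 3.8567 + 5 = 3.1733.
M₂ = 9.08 − 2.7411 + 5 = 11.3389.
L₁/L₂ = 10^(0.4(M₂ − M₁)) = 10^(0.4 × 8.1656) = 10^3.26624 = 1846.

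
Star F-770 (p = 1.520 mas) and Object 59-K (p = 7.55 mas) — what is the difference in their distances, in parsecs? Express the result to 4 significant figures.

d_A = 1/0.001520″ = 657.89 pc; d_B = 1/0.007550″ = 132.45 pc.
|d_B − d_A| = |132.45 − 657.89| = 525.44 pc.

525.4 pc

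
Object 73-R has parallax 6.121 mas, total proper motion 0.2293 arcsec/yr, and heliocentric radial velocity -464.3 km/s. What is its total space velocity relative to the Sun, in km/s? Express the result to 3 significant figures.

d = 1/p = 1/0.006121″ = 163.37 pc.
v_t = 4.740 μ d = 4.740 × 0.2293 × 163.37 = 177.56 km/s.
v = √(v_r² + v_t²) = √((-464.3)² + 177.56²) = √247102 = 497.09 km/s.

497 km/s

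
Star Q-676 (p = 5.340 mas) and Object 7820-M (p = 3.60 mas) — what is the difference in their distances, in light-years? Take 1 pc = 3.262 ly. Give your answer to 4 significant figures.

295.2 ly

d_A = 1/0.005340″ = 187.27 pc; d_B = 1/0.003600″ = 277.78 pc.
|d_B − d_A| = |277.78 − 187.27| = 90.51 pc = 90.51 × 3.262 ly = 295.24 ly.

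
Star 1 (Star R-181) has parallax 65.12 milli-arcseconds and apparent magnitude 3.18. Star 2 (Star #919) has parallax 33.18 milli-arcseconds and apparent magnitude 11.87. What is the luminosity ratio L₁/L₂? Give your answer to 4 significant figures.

L₁/L₂ = 776.8

d₁ = 1/p₁ = 1/0.06512″ = 15.356 pc; d₂ = 1/p₂ = 1/0.03318″ = 30.139 pc.
M₁ = m₁ − 5 log₁₀ d₁ + 5 = 3.18 − 5.9314 + 5 = 2.2486.
M₂ = 11.87 − 7.3956 + 5 = 9.4744.
L₁/L₂ = 10^(0.4(M₂ − M₁)) = 10^(0.4 × 7.2258) = 10^2.89032 = 776.82.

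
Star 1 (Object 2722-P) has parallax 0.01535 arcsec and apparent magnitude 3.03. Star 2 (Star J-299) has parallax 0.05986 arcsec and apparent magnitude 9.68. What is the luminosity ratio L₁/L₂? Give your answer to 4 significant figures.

L₁/L₂ = 6951

d₁ = 1/p₁ = 1/0.01535″ = 65.147 pc; d₂ = 1/p₂ = 1/0.05986″ = 16.706 pc.
M₁ = m₁ − 5 log₁₀ d₁ + 5 = 3.03 − 9.0695 + 5 = -1.0395.
M₂ = 9.68 − 6.1144 + 5 = 8.5656.
L₁/L₂ = 10^(0.4(M₂ − M₁)) = 10^(0.4 × 9.6051) = 10^3.84204 = 6950.9.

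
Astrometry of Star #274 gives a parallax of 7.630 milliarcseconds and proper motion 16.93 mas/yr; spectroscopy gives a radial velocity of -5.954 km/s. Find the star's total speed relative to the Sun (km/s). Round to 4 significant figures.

d = 1/p = 1/0.007630″ = 131.06 pc.
μ = 16.93 mas/yr = 0.01693 ″/yr.
v_t = 4.740 μ d = 4.740 × 0.01693 × 131.06 = 10.517 km/s.
v = √(v_r² + v_t²) = √((-5.954)² + 10.517²) = √146.057 = 12.085 km/s.

12.09 km/s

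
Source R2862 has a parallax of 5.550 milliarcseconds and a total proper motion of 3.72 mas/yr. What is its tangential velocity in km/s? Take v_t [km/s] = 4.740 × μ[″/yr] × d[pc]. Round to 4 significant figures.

d = 1/p = 1/0.005550″ = 180.18 pc.
μ = 3.72 mas/yr = 0.00372 ″/yr.
v_t = 4.74 × μ × d = 4.74 × 0.00372 × 180.18 = 3.1771 km/s.

3.177 km/s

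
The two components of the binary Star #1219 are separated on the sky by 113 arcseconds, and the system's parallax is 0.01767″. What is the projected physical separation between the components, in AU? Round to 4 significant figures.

d = 1/p = 1/0.01767″ = 56.593 pc.
At distance d (pc), an angle of θ arcsec spans θ·d AU: s = 113 × 56.593 = 6395 AU.

6395 AU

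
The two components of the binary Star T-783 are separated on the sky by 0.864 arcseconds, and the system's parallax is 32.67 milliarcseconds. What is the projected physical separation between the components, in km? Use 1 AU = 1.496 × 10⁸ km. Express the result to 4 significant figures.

d = 1/p = 1/0.03267″ = 30.609 pc.
At distance d (pc), an angle of θ arcsec spans θ·d AU: s = 0.864 × 30.609 = 26.446 AU.
= 26.446 × 1.496 × 10⁸ km = 3.9563 × 10^9 km.

3.956 × 10^9 km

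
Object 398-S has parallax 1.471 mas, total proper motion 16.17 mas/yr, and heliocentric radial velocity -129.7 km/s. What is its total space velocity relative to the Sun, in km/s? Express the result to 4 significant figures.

d = 1/p = 1/0.001471″ = 679.81 pc.
μ = 16.17 mas/yr = 0.01617 ″/yr.
v_t = 4.740 μ d = 4.740 × 0.01617 × 679.81 = 52.105 km/s.
v = √(v_r² + v_t²) = √((-129.7)² + 52.105²) = √19537 = 139.77 km/s.

139.8 km/s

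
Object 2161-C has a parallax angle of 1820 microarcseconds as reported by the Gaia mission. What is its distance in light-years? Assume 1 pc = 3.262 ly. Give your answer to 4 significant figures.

p = 1820 microarcseconds = 0.001820 arcsec.
d = 1/p = 1/0.001820 = 549.45 pc.
In light-years: 549.45 × 3.262 = 1792.3 ly.

1792 light years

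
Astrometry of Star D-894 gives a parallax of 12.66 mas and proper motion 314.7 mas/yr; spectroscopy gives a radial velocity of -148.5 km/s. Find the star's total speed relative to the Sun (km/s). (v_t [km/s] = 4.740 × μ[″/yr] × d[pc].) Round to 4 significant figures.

189.6 km/s

d = 1/p = 1/0.01266″ = 78.989 pc.
μ = 314.7 mas/yr = 0.3147 ″/yr.
v_t = 4.740 μ d = 4.740 × 0.3147 × 78.989 = 117.83 km/s.
v = √(v_r² + v_t²) = √((-148.5)² + 117.83²) = √35936.2 = 189.57 km/s.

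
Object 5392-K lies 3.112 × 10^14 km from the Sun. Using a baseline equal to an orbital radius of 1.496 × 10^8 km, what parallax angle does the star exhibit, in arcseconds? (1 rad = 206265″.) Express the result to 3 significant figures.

θ ≈ B/d = (1.496 × 10^8) / (3.112 × 10^14) = 4.8072 × 10^-7 rad.
In arcseconds: 4.8072 × 10^-7 × 206265 = 0.099156″.

0.0992 arcsec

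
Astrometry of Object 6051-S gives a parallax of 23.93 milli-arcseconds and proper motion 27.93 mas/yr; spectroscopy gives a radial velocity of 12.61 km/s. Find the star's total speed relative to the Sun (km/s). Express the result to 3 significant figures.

d = 1/p = 1/0.02393″ = 41.789 pc.
μ = 27.93 mas/yr = 0.02793 ″/yr.
v_t = 4.740 μ d = 4.740 × 0.02793 × 41.789 = 5.5324 km/s.
v = √(v_r² + v_t²) = √(12.61² + 5.5324²) = √189.62 = 13.77 km/s.

13.8 km/s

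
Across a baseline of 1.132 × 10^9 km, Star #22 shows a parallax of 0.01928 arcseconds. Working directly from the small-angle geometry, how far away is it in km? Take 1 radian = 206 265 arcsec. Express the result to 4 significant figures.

θ = 0.01928″ = 0.01928/206265 = 9.3472 × 10^-8 rad.
d = B/θ = (1.132 × 10^9) / (9.3472 × 10^-8) = 1.2111 × 10^16 km.

1.211 × 10^16 km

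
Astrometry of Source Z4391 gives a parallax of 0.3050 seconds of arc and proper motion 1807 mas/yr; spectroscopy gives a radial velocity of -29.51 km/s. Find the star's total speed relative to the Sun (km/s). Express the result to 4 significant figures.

40.74 km/s

d = 1/p = 1/0.3050″ = 3.2787 pc.
μ = 1807 mas/yr = 1.807 ″/yr.
v_t = 4.740 μ d = 4.740 × 1.807 × 3.2787 = 28.083 km/s.
v = √(v_r² + v_t²) = √((-29.51)² + 28.083²) = √1659.49 = 40.737 km/s.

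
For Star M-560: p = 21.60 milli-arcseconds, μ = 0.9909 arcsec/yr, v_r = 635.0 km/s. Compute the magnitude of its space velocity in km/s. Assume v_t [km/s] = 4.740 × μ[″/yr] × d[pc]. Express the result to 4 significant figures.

d = 1/p = 1/0.02160″ = 46.296 pc.
v_t = 4.740 μ d = 4.740 × 0.9909 × 46.296 = 217.45 km/s.
v = √(v_r² + v_t²) = √(635.0² + 217.45²) = √450510 = 671.2 km/s.

671.2 km/s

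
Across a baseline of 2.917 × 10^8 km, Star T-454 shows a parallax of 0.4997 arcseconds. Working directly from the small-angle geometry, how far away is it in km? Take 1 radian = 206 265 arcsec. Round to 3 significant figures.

θ = 0.4997″ = 0.4997/206265 = 2.4226 × 10^-6 rad.
d = B/θ = (2.917 × 10^8) / (2.4226 × 10^-6) = 1.2041 × 10^14 km.

1.20 × 10^14 km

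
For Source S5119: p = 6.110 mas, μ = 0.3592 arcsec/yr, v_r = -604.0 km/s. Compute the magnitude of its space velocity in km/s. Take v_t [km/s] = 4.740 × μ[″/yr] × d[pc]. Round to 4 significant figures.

d = 1/p = 1/0.006110″ = 163.67 pc.
v_t = 4.740 μ d = 4.740 × 0.3592 × 163.67 = 278.67 km/s.
v = √(v_r² + v_t²) = √((-604.0)² + 278.67²) = √442473 = 665.19 km/s.

665.2 km/s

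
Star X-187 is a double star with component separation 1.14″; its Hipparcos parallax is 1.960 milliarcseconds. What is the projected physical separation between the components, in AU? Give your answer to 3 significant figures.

582 AU

d = 1/p = 1/0.001960″ = 510.2 pc.
At distance d (pc), an angle of θ arcsec spans θ·d AU: s = 1.14 × 510.2 = 581.63 AU.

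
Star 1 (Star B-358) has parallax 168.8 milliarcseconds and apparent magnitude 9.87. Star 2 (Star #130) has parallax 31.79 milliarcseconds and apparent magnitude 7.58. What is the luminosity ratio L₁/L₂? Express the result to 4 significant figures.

d₁ = 1/p₁ = 1/0.1688″ = 5.9242 pc; d₂ = 1/p₂ = 1/0.03179″ = 31.456 pc.
M₁ = m₁ − 5 log₁₀ d₁ + 5 = 9.87 − 3.8631 + 5 = 11.0069.
M₂ = 7.58 − 7.4885 + 5 = 5.0915.
L₁/L₂ = 10^(0.4(M₂ − M₁)) = 10^(0.4 × (-5.9154)) = 10^(-2.36616) = 0.0043037.

L₁/L₂ = 0.004304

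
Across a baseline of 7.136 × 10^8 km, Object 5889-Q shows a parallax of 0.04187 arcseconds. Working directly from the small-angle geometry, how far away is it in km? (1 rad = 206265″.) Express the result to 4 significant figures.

3.515 × 10^15 km

θ = 0.04187″ = 0.04187/206265 = 2.0299 × 10^-7 rad.
d = B/θ = (7.136 × 10^8) / (2.0299 × 10^-7) = 3.5154 × 10^15 km.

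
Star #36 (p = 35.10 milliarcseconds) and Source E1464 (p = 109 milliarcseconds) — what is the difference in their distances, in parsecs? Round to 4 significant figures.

19.32 pc

d_A = 1/0.03510″ = 28.49 pc; d_B = 1/0.1090″ = 9.1743 pc.
|d_B − d_A| = |9.1743 − 28.49| = 19.316 pc.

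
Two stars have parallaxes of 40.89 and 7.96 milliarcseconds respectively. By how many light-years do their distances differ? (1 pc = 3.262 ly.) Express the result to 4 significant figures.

d_A = 1/0.04089″ = 24.456 pc; d_B = 1/0.007960″ = 125.63 pc.
|d_B − d_A| = |125.63 − 24.456| = 101.17 pc = 101.17 × 3.262 ly = 330.02 ly.

330.0 ly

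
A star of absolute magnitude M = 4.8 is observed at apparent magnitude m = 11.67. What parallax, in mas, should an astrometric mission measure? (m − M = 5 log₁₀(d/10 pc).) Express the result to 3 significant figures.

4.23 mas

m − M = 11.67 − 4.8 = 6.87.
d = 10^((m−M)/5 + 1) = 10^2.374 = 236.59 pc.
p = 1/d = 1/236.59 = 0.0042267 arcsec = 4.2267 mas.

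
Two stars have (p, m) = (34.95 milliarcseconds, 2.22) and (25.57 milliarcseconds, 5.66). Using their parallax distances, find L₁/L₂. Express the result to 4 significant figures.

L₁/L₂ = 12.72

d₁ = 1/p₁ = 1/0.03495″ = 28.612 pc; d₂ = 1/p₂ = 1/0.02557″ = 39.108 pc.
M₁ = m₁ − 5 log₁₀ d₁ + 5 = 2.22 − 7.2827 + 5 = -0.0627.
M₂ = 5.66 − 7.9613 + 5 = 2.6987.
L₁/L₂ = 10^(0.4(M₂ − M₁)) = 10^(0.4 × 2.7614) = 10^1.10456 = 12.722.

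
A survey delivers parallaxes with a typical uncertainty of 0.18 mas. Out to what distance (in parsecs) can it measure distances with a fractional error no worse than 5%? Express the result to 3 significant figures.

278 pc

σ_d/d = σ_p/p, so the condition is σ_p/p ≤ 0.05, i.e. p ≥ σ_p/0.05.
p_min = 0.18/0.05 = 3.6 mas = 0.0036 arcsec.
d_max = 1/p_min = 1/0.0036 = 277.78 pc.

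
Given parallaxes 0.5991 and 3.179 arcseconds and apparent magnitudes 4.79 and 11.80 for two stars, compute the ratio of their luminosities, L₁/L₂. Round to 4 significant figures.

L₁/L₂ = 17930

d₁ = 1/p₁ = 1/0.5991″ = 1.6692 pc; d₂ = 1/p₂ = 1/3.179″ = 0.31456 pc.
M₁ = m₁ − 5 log₁₀ d₁ + 5 = 4.79 − 1.1125 + 5 = 8.6775.
M₂ = 11.80 − (-2.5115) + 5 = 19.3115.
L₁/L₂ = 10^(0.4(M₂ − M₁)) = 10^(0.4 × 10.6340) = 10^4.25360 = 17931.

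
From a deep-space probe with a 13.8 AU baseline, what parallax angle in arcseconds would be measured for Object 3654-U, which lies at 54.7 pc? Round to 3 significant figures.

0.252 arcsec

p (arcsec) = B (AU) / d (pc).
p = 13.8 / 54.7 = 0.25229 arcsec.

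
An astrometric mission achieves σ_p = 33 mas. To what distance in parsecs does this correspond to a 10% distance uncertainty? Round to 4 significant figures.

3.030 pc

σ_d/d = σ_p/p, so the condition is σ_p/p ≤ 0.10, i.e. p ≥ σ_p/0.10.
p_min = 33/0.10 = 330 mas = 0.33 arcsec.
d_max = 1/p_min = 1/0.33 = 3.0303 pc.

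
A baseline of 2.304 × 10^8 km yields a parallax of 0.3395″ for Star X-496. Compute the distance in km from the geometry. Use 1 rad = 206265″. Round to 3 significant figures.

1.40 × 10^14 km

θ = 0.3395″ = 0.3395/206265 = 1.6459 × 10^-6 rad.
d = B/θ = (2.304 × 10^8) / (1.6459 × 10^-6) = 1.3998 × 10^14 km.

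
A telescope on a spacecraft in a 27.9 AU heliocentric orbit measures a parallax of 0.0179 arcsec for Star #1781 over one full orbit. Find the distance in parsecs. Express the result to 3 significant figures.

1560 pc

With baseline B (in AU) and parallax p (in arcsec), d = B/p parsecs.
d = 27.9 / 0.0179 = 1558.7 pc.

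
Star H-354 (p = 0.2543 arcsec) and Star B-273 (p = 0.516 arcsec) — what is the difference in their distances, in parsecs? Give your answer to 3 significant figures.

d_A = 1/0.2543″ = 3.9324 pc; d_B = 1/0.5160″ = 1.938 pc.
|d_B − d_A| = |1.938 − 3.9324| = 1.9944 pc.

1.99 pc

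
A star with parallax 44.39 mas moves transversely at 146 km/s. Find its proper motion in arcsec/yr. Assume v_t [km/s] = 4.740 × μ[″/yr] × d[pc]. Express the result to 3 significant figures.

d = 1/p = 1/0.04439″ = 22.528 pc.
μ = v_t / (4.74 d) = 146 / (4.74 × 22.528) = 146 / 106.78 = 1.3673 ″/yr.

1.37 arcsec/yr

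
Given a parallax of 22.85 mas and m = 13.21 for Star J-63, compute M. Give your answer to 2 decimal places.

d = 1/p = 1/0.02285″ = 43.764 pc.
m − M = 5 log₁₀(43.764) − 5 = 8.2056 − 5 = 3.2056.
M = m − (m − M) = 13.21 − 3.2056 = 10.00.

M = 10.00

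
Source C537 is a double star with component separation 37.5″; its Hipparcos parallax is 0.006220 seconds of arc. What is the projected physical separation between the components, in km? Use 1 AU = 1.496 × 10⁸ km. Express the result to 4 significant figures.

9.019 × 10^11 km

d = 1/p = 1/0.006220″ = 160.77 pc.
At distance d (pc), an angle of θ arcsec spans θ·d AU: s = 37.5 × 160.77 = 6028.9 AU.
= 6028.9 × 1.496 × 10⁸ km = 9.0192 × 10^11 km.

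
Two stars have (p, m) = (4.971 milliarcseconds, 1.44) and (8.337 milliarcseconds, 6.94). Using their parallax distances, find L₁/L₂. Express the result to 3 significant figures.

L₁/L₂ = 446

d₁ = 1/p₁ = 1/0.004971″ = 201.17 pc; d₂ = 1/p₂ = 1/0.008337″ = 119.95 pc.
M₁ = m₁ − 5 log₁₀ d₁ + 5 = 1.44 − 11.5178 + 5 = -5.0778.
M₂ = 6.94 − 10.3950 + 5 = 1.5450.
L₁/L₂ = 10^(0.4(M₂ − M₁)) = 10^(0.4 × 6.6228) = 10^2.64912 = 445.78.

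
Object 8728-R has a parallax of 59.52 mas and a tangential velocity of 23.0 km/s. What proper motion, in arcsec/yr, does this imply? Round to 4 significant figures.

d = 1/p = 1/0.05952″ = 16.801 pc.
μ = v_t / (4.74 d) = 23.0 / (4.74 × 16.801) = 23.0 / 79.637 = 0.28881 ″/yr.

0.2888 arcsec/yr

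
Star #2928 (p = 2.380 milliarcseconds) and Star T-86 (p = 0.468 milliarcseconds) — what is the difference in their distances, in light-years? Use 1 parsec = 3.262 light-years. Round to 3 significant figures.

5600 ly

d_A = 1/0.002380″ = 420.17 pc; d_B = 1/0.0004680″ = 2136.8 pc.
|d_B − d_A| = |2136.8 − 420.17| = 1716.6 pc = 1716.6 × 3.262 ly = 5599.5 ly.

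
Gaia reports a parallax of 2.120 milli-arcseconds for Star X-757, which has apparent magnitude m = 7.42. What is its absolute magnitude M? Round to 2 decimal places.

d = 1/p = 1/0.002120″ = 471.7 pc.
m − M = 5 log₁₀(471.7) − 5 = 13.3683 − 5 = 8.3683.
M = m − (m − M) = 7.42 − 8.3683 = -0.95.

M = -0.95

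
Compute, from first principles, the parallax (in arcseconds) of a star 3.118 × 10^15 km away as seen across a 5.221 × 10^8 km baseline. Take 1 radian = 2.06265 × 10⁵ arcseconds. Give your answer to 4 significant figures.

θ ≈ B/d = (5.221 × 10^8) / (3.118 × 10^15) = 1.6745 × 10^-7 rad.
In arcseconds: 1.6745 × 10^-7 × 206265 = 0.034539″.

0.03454 arcsec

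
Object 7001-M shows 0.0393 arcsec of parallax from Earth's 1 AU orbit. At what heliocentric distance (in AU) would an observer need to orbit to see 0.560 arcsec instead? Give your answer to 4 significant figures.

Parallax scales linearly with baseline: p ∝ B, so B = p_target / p_Earth × 1 AU.
B = 0.560 / 0.0393 = 14.249 AU.

14.25 AU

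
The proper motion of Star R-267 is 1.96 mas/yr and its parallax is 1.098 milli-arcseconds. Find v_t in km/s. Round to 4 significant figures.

8.461 km/s

d = 1/p = 1/0.001098″ = 910.75 pc.
μ = 1.96 mas/yr = 0.00196 ″/yr.
v_t = 4.74 × μ × d = 4.74 × 0.00196 × 910.75 = 8.4612 km/s.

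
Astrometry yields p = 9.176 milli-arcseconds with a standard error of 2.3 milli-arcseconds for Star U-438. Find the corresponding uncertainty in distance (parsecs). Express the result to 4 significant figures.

d = 1/p, so σ_d = σ_p / p².
σ_d = 0.00230 / (0.009176)² = 0.00230 / 0.000084199 = 27.316 pc.

27.32 pc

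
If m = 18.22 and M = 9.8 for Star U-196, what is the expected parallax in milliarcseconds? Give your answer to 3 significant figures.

2.07 mas

m − M = 18.22 − 9.8 = 8.42.
d = 10^((m−M)/5 + 1) = 10^2.684 = 483.06 pc.
p = 1/d = 1/483.06 = 0.0020701 arcsec = 2.0701 mas.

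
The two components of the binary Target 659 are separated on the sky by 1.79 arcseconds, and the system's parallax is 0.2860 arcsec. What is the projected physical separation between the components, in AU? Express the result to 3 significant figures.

d = 1/p = 1/0.2860″ = 3.4965 pc.
At distance d (pc), an angle of θ arcsec spans θ·d AU: s = 1.79 × 3.4965 = 6.2587 AU.

6.26 AU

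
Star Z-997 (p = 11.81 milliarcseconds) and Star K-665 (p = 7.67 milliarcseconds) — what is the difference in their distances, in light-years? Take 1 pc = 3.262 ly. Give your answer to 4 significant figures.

149.1 ly

d_A = 1/0.01181″ = 84.674 pc; d_B = 1/0.007670″ = 130.38 pc.
|d_B − d_A| = |130.38 − 84.674| = 45.706 pc = 45.706 × 3.262 ly = 149.09 ly.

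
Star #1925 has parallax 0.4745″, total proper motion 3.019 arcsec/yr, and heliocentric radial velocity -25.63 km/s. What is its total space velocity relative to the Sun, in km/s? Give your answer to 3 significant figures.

d = 1/p = 1/0.4745″ = 2.1075 pc.
v_t = 4.740 μ d = 4.740 × 3.019 × 2.1075 = 30.158 km/s.
v = √(v_r² + v_t²) = √((-25.63)² + 30.158²) = √1566.4 = 39.578 km/s.

39.6 km/s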